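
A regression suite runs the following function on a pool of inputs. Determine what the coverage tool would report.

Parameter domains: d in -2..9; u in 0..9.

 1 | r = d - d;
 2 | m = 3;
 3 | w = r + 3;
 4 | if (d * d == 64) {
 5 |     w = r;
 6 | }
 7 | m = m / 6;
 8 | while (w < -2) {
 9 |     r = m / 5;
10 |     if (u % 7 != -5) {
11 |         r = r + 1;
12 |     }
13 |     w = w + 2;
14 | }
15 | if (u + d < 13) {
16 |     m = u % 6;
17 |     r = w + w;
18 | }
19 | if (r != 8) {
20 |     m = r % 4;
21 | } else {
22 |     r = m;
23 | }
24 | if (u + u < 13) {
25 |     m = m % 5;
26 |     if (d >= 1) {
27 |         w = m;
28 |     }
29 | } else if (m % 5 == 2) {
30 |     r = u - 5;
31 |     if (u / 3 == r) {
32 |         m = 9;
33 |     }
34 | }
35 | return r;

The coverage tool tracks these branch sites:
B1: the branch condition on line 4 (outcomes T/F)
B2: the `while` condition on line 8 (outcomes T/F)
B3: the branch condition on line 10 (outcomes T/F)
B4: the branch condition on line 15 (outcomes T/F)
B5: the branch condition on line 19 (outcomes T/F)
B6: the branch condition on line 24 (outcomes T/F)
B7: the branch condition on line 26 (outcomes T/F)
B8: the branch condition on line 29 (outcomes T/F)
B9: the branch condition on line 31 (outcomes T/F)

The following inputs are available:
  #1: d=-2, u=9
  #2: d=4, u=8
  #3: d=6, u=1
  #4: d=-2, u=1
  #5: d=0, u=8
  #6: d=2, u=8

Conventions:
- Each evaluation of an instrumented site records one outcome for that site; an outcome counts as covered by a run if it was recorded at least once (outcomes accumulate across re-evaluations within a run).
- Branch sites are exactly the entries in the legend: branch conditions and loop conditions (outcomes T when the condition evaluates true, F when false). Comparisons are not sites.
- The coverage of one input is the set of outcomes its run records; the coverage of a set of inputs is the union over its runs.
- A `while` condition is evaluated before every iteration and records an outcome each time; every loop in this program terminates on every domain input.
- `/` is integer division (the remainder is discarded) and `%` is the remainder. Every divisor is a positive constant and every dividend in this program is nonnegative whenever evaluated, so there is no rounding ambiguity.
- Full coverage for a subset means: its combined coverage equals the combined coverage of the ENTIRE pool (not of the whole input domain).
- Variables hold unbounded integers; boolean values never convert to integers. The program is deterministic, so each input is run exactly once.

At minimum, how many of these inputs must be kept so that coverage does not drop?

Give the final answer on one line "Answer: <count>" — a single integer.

input #1 (d=-2, u=9): covers B1=F, B2=F, B4=T, B5=T, B6=F, B8=T, B9=F
input #2 (d=4, u=8): covers B1=F, B2=F, B4=T, B5=T, B6=F, B8=T, B9=F
input #3 (d=6, u=1): covers B1=F, B2=F, B4=T, B5=T, B6=T, B7=T
input #4 (d=-2, u=1): covers B1=F, B2=F, B4=T, B5=T, B6=T, B7=F
input #5 (d=0, u=8): covers B1=F, B2=F, B4=T, B5=T, B6=F, B8=T, B9=F
input #6 (d=2, u=8): covers B1=F, B2=F, B4=T, B5=T, B6=F, B8=T, B9=F
together the pool reaches 10 outcomes: B1=F, B2=F, B4=T, B5=T, B6=T, B6=F, B7=T, B7=F, B8=T, B9=F
no size-1 subset reaches all 10 outcomes (best union: 7/10)
no size-2 subset reaches all 10 outcomes (best union: 9/10)
the canonical winner is {1, 3, 4}: size 3, full 10-outcome coverage, earliest index list among size-3 covers

Answer: 3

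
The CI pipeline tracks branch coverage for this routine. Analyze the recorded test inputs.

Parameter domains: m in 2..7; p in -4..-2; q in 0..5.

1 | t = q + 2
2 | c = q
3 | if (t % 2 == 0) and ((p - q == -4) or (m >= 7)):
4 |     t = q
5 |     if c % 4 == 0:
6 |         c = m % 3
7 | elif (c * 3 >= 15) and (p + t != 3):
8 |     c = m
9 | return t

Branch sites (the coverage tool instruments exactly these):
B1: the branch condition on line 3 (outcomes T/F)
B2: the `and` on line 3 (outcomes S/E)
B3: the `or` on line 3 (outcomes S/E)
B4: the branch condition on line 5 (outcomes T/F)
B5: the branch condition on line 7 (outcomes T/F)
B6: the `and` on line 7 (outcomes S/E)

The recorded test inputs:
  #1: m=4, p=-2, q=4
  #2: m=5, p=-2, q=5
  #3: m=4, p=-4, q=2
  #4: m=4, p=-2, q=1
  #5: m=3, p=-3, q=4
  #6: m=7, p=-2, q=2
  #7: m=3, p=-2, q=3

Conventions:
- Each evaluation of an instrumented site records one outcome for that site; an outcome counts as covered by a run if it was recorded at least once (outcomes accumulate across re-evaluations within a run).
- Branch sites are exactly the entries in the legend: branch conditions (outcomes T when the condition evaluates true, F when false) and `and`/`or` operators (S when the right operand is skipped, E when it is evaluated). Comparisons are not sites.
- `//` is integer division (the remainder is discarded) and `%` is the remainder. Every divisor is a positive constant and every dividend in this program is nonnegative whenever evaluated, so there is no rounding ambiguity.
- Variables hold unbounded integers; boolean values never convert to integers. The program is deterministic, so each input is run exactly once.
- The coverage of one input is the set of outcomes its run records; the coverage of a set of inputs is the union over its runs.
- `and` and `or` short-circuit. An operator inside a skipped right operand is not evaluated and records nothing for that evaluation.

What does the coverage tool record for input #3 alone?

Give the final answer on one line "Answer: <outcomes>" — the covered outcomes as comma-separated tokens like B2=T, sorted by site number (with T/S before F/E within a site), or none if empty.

Event log for input #3 (m=4, p=-4, q=2):
  B2->E, B3->E, B1->F, B6->S, B5->F
collecting distinct outcomes: B1=F, B2=E, B3=E, B5=F, B6=S

Answer: B1=F, B2=E, B3=E, B5=F, B6=S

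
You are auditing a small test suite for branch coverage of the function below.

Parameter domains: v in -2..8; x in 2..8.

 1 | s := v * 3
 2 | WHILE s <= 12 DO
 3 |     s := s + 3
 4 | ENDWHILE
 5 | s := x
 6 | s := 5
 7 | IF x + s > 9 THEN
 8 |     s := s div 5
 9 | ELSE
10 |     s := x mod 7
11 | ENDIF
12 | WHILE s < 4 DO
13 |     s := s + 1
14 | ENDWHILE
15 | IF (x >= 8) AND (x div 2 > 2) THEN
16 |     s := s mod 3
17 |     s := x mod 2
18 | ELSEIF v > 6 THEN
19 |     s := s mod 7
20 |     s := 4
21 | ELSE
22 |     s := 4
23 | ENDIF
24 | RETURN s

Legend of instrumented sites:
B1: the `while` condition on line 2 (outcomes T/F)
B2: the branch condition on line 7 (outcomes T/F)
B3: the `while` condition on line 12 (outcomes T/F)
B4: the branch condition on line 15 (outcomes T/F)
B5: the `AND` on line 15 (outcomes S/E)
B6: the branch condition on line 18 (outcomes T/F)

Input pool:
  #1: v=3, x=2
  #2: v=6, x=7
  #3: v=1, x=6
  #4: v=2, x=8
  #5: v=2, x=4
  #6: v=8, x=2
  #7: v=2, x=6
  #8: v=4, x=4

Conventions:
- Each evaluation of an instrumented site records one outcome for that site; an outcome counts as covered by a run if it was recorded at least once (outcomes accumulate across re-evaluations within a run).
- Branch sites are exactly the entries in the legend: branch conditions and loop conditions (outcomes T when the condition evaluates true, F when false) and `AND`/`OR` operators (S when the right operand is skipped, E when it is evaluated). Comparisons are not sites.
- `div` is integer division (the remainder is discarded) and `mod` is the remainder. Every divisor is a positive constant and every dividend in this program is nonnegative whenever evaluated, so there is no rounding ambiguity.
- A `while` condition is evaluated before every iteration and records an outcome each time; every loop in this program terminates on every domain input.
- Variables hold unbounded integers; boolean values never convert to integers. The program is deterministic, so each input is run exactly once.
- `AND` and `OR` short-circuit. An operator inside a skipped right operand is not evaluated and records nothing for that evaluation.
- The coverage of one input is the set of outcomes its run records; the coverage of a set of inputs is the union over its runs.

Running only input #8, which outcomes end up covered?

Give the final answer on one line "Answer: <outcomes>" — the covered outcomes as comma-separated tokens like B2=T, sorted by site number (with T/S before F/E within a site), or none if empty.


Event log for input #8 (v=4, x=4):
  B1->T, B1->F, B2->F, B3->F, B5->S, B4->F, B6->F
deduplicating events, the covered set is: B1=T, B1=F, B2=F, B3=F, B4=F, B5=S, B6=F
Answer: B1=T, B1=F, B2=F, B3=F, B4=F, B5=S, B6=F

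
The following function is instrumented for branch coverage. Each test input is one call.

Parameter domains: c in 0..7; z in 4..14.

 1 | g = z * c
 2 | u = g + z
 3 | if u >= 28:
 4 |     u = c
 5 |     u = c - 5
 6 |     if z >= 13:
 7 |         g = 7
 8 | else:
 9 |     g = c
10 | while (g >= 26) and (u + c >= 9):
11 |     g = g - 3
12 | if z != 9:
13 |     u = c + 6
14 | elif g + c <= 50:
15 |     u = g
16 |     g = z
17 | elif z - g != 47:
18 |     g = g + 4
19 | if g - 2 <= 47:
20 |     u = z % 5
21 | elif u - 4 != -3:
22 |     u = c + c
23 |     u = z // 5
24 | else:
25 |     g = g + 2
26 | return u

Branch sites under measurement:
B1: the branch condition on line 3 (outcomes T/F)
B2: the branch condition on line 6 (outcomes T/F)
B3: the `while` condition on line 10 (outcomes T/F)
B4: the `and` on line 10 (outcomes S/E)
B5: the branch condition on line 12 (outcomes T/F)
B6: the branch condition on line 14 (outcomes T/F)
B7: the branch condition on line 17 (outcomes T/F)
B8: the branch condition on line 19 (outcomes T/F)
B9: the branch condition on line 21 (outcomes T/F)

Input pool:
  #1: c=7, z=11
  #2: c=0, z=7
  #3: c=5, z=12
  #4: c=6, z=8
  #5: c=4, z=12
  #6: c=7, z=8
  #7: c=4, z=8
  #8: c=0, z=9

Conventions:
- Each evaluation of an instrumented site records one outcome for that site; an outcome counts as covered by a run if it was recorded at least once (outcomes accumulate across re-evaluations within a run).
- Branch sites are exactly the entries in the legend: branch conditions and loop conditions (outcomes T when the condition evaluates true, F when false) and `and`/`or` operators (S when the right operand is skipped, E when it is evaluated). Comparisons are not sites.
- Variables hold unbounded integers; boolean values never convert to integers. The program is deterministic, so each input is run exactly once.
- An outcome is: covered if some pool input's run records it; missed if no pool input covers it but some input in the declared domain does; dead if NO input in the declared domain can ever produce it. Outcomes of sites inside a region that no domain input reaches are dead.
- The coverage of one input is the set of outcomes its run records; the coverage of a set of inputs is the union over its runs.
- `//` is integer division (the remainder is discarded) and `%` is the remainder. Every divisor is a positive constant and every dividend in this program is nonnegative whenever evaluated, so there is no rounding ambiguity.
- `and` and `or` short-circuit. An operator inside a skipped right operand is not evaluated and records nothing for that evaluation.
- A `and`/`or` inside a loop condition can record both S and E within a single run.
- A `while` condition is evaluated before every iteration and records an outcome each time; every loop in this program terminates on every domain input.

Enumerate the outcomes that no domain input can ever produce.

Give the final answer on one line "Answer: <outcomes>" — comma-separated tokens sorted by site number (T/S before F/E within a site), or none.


exhaustive pass over the 88-input domain:
  B7=F: zero occurrences over every domain input -> dead
  reachable outcomes have witnesses, e.g. B1=T (e.g. c=1, z=14), B1=F (e.g. c=0, z=4), B2=T (e.g. c=1, z=14), B2=F (e.g. c=2, z=10)
Answer: B7=F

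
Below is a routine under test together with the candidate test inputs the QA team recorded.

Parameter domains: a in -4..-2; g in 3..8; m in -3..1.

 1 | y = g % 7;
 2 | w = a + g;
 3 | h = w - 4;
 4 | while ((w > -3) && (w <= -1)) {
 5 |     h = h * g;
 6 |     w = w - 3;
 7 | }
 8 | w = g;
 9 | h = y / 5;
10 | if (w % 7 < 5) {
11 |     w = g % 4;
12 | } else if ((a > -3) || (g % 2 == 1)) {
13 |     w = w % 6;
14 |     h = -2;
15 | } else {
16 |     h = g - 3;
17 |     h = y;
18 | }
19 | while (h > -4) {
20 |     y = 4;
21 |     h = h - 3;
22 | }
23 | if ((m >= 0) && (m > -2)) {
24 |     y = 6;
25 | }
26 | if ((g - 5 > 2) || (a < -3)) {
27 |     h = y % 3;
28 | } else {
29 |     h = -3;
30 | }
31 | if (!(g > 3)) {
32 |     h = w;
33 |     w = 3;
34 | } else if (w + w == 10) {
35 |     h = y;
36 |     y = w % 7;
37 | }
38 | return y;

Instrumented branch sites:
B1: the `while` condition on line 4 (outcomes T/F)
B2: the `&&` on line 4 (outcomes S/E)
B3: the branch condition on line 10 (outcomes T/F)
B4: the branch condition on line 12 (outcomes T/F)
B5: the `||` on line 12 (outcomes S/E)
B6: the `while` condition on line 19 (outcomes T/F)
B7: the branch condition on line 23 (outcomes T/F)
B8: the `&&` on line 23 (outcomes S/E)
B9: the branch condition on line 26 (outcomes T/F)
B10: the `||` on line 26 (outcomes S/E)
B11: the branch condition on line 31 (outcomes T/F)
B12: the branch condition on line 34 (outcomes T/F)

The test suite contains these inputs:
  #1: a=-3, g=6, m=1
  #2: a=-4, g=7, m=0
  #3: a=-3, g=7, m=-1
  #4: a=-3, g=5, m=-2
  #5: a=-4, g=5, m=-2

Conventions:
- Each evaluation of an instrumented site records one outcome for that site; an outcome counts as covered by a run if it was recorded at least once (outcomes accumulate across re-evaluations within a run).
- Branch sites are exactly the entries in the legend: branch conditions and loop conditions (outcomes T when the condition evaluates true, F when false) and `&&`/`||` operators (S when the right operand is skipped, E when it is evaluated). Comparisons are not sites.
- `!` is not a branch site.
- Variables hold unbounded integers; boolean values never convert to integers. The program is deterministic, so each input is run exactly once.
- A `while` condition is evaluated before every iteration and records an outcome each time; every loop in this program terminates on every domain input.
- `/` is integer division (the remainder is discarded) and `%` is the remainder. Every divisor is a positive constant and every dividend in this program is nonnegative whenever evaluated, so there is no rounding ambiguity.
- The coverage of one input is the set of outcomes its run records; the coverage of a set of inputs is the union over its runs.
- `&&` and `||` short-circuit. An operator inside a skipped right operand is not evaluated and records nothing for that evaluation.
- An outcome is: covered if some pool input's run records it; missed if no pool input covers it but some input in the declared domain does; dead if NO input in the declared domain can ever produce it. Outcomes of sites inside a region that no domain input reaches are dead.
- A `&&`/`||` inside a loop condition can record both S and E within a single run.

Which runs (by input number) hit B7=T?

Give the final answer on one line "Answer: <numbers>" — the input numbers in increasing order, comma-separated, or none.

input #1 (a=-3, g=6, m=1): produces B7=T
input #2 (a=-4, g=7, m=0): produces B7=T
input #3 (a=-3, g=7, m=-1): does not produce B7=T
input #4 (a=-3, g=5, m=-2): does not produce B7=T
input #5 (a=-4, g=5, m=-2): does not produce B7=T

Answer: 1, 2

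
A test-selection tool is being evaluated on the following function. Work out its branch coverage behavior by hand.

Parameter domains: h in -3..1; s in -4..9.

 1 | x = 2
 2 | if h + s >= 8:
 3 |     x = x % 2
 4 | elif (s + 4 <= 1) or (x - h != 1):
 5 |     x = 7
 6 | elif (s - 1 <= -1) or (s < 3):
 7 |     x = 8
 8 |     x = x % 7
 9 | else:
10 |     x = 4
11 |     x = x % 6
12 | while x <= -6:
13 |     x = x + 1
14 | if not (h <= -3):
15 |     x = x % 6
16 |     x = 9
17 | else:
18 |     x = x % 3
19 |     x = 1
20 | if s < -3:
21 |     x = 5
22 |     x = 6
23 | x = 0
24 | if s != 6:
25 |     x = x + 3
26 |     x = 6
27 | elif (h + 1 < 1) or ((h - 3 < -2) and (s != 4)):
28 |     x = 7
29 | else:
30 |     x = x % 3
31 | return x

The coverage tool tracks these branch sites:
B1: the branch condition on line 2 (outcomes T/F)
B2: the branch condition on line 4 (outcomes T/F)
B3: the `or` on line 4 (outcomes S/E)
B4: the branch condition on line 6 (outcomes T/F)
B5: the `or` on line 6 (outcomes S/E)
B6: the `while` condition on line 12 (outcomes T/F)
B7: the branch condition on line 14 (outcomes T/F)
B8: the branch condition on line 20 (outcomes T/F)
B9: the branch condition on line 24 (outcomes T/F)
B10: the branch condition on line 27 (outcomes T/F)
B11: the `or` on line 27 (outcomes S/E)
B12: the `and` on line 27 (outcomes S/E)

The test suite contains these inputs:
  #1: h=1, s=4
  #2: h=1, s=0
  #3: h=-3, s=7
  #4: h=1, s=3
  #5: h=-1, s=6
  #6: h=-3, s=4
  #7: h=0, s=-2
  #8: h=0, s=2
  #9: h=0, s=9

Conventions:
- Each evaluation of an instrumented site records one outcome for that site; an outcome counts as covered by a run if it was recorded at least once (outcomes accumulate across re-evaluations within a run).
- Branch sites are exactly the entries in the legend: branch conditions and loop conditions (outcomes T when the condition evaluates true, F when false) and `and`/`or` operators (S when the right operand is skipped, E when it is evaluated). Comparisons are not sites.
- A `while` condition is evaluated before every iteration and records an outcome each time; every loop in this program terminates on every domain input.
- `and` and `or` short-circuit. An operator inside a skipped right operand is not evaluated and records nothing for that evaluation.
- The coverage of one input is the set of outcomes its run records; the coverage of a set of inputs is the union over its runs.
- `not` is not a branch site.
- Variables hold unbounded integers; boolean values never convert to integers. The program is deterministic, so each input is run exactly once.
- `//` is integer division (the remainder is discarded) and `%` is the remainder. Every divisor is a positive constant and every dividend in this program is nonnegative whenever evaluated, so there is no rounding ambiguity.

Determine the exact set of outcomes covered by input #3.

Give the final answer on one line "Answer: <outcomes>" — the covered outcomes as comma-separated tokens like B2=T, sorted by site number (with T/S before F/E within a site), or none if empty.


Tracing the run of input #3 (h=-3, s=7):
  B1->F, B3->E, B2->T, B6->F, B7->F, B8->F, B9->T
as a set, this run covers: B1=F, B2=T, B3=E, B6=F, B7=F, B8=F, B9=T
Answer: B1=F, B2=T, B3=E, B6=F, B7=F, B8=F, B9=T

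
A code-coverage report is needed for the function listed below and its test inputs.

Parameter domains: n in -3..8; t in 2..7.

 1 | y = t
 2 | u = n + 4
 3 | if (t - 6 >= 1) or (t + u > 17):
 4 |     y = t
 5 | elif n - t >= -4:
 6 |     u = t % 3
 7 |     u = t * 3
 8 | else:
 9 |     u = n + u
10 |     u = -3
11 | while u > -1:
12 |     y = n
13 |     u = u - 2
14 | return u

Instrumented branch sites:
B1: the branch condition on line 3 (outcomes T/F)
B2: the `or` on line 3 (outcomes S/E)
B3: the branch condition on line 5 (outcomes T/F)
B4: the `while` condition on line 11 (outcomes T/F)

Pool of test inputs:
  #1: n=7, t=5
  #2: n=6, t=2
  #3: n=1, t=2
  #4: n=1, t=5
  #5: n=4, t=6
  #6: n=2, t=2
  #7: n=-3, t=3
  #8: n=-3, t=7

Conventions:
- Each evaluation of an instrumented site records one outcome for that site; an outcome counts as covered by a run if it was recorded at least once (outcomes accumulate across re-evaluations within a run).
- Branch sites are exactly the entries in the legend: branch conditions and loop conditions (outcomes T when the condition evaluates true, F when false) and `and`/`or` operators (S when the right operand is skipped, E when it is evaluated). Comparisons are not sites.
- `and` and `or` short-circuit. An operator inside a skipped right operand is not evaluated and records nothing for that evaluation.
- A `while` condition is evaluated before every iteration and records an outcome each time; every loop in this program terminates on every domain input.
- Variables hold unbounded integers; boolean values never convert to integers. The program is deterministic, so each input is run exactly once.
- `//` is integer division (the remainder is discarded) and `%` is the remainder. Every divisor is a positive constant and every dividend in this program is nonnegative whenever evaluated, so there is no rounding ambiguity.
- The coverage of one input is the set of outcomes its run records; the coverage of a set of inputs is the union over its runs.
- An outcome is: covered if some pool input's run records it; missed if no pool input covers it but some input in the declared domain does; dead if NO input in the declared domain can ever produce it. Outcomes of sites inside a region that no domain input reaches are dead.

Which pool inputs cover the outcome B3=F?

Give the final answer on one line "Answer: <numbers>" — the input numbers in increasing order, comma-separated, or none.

input #1 (n=7, t=5): does not produce B3=F
input #2 (n=6, t=2): does not produce B3=F
input #3 (n=1, t=2): does not produce B3=F
input #4 (n=1, t=5): does not produce B3=F
input #5 (n=4, t=6): does not produce B3=F
input #6 (n=2, t=2): does not produce B3=F
input #7 (n=-3, t=3): produces B3=F
input #8 (n=-3, t=7): does not produce B3=F

Answer: 7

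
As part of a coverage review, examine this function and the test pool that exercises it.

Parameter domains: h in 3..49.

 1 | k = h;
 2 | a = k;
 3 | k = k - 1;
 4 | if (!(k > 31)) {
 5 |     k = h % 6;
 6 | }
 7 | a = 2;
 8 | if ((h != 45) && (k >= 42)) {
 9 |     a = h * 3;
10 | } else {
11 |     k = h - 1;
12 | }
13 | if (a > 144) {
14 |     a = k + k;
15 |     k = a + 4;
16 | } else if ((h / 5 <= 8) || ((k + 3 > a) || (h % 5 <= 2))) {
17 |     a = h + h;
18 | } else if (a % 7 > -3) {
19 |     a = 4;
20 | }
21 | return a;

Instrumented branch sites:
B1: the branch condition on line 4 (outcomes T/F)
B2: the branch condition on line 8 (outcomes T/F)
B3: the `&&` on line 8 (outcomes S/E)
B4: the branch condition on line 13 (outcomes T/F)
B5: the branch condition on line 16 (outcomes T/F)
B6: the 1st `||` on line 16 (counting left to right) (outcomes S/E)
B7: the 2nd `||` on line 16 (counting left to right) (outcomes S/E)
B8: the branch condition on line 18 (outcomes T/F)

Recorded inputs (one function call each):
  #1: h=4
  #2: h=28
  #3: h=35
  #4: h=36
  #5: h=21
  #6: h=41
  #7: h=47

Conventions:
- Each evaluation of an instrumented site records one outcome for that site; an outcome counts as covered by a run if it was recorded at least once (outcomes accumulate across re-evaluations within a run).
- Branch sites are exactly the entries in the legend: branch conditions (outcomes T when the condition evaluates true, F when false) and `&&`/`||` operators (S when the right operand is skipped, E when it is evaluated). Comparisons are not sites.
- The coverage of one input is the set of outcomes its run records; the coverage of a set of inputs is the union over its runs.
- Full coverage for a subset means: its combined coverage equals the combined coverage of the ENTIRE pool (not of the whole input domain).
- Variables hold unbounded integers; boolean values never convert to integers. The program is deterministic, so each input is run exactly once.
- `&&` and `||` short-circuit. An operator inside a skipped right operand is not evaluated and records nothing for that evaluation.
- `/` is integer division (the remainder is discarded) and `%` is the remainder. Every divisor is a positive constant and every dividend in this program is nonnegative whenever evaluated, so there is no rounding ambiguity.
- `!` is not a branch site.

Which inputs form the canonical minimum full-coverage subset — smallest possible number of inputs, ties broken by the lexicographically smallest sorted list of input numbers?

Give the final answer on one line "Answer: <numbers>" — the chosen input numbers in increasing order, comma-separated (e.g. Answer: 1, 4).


test 1 (h=4) hits B1=T, B2=F, B3=E, B4=F, B5=T, B6=S
test 2 (h=28) hits B1=T, B2=F, B3=E, B4=F, B5=T, B6=S
test 3 (h=35) hits B1=F, B2=F, B3=E, B4=F, B5=T, B6=S
test 4 (h=36) hits B1=F, B2=F, B3=E, B4=F, B5=T, B6=S
test 5 (h=21) hits B1=T, B2=F, B3=E, B4=F, B5=T, B6=S
test 6 (h=41) hits B1=F, B2=F, B3=E, B4=F, B5=T, B6=S
test 7 (h=47) hits B1=F, B2=T, B3=E, B4=F, B5=T, B6=E, B7=E
together the pool reaches 10 outcomes: B1=T, B1=F, B2=T, B2=F, B3=E, B4=F, B5=T, B6=S, B6=E, B7=E
no size-1 subset reaches all 10 outcomes (best union: 7/10)
inputs {1, 7} (size 2) cover everything; no size-2 subset with a lexicographically smaller index list covers all 10
Answer: 1, 7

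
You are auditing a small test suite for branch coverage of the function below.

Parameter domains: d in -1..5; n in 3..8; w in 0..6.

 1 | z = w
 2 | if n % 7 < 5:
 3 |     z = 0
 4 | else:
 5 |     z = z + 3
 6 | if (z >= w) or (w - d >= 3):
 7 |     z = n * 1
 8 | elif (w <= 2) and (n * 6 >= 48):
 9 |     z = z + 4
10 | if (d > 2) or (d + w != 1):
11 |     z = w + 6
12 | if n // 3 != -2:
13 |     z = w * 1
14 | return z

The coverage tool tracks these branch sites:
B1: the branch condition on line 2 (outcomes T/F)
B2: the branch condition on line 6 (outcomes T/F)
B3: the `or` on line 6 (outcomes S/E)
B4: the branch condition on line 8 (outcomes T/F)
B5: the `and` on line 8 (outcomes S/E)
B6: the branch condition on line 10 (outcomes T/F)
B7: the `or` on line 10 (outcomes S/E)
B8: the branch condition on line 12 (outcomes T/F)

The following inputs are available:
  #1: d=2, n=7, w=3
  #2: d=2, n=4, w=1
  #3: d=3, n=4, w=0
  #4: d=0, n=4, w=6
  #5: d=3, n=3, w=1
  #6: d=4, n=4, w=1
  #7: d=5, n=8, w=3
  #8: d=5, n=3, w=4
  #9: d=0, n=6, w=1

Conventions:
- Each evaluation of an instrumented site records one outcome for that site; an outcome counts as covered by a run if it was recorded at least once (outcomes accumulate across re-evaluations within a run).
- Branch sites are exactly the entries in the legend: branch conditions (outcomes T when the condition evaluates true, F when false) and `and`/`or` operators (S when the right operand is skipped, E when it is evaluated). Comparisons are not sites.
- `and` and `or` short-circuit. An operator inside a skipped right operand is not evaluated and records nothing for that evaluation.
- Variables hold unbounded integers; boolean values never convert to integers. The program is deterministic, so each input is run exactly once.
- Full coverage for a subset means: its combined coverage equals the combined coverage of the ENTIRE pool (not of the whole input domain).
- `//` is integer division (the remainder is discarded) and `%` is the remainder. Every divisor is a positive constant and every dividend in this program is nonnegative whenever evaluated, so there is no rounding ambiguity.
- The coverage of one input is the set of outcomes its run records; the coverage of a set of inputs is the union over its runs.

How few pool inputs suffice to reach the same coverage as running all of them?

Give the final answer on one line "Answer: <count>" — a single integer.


test 1 (d=2, n=7, w=3) fires B1->T, B3->E, B2->F, B5->S, B4->F, B7->E, B6->T, B8->T; hits B1=T, B2=F, B3=E, B4=F, B5=S, B6=T, B7=E, B8=T
test 2 (d=2, n=4, w=1) fires B1->T, B3->E, B2->F, B5->E, B4->F, B7->E, B6->T, B8->T; hits B1=T, B2=F, B3=E, B4=F, B5=E, B6=T, B7=E, B8=T
test 3 (d=3, n=4, w=0) fires B1->T, B3->S, B2->T, B7->S, B6->T, B8->T; hits B1=T, B2=T, B3=S, B6=T, B7=S, B8=T
test 4 (d=0, n=4, w=6) fires B1->T, B3->E, B2->T, B7->E, B6->T, B8->T; hits B1=T, B2=T, B3=E, B6=T, B7=E, B8=T
test 5 (d=3, n=3, w=1) fires B1->T, B3->E, B2->F, B5->E, B4->F, B7->S, B6->T, B8->T; hits B1=T, B2=F, B3=E, B4=F, B5=E, B6=T, B7=S, B8=T
test 6 (d=4, n=4, w=1) fires B1->T, B3->E, B2->F, B5->E, B4->F, B7->S, B6->T, B8->T; hits B1=T, B2=F, B3=E, B4=F, B5=E, B6=T, B7=S, B8=T
test 7 (d=5, n=8, w=3) fires B1->T, B3->E, B2->F, B5->S, B4->F, B7->S, B6->T, B8->T; hits B1=T, B2=F, B3=E, B4=F, B5=S, B6=T, B7=S, B8=T
test 8 (d=5, n=3, w=4) fires B1->T, B3->E, B2->F, B5->S, B4->F, B7->S, B6->T, B8->T; hits B1=T, B2=F, B3=E, B4=F, B5=S, B6=T, B7=S, B8=T
test 9 (d=0, n=6, w=1) fires B1->F, B3->S, B2->T, B7->E, B6->F, B8->T; hits B1=F, B2=T, B3=S, B6=F, B7=E, B8=T
union over all inputs: B1=T, B1=F, B2=T, B2=F, B3=S, B3=E, B4=F, B5=S, B5=E, B6=T, B6=F, B7=S, B7=E, B8=T (14 outcomes)
no size-1 subset reaches all 14 outcomes (best union: 8/14)
no size-2 subset reaches all 14 outcomes (best union: 13/14)
inputs {1, 5, 9} (size 3) cover everything; no size-3 subset with a lexicographically smaller index list covers all 14
Answer: 3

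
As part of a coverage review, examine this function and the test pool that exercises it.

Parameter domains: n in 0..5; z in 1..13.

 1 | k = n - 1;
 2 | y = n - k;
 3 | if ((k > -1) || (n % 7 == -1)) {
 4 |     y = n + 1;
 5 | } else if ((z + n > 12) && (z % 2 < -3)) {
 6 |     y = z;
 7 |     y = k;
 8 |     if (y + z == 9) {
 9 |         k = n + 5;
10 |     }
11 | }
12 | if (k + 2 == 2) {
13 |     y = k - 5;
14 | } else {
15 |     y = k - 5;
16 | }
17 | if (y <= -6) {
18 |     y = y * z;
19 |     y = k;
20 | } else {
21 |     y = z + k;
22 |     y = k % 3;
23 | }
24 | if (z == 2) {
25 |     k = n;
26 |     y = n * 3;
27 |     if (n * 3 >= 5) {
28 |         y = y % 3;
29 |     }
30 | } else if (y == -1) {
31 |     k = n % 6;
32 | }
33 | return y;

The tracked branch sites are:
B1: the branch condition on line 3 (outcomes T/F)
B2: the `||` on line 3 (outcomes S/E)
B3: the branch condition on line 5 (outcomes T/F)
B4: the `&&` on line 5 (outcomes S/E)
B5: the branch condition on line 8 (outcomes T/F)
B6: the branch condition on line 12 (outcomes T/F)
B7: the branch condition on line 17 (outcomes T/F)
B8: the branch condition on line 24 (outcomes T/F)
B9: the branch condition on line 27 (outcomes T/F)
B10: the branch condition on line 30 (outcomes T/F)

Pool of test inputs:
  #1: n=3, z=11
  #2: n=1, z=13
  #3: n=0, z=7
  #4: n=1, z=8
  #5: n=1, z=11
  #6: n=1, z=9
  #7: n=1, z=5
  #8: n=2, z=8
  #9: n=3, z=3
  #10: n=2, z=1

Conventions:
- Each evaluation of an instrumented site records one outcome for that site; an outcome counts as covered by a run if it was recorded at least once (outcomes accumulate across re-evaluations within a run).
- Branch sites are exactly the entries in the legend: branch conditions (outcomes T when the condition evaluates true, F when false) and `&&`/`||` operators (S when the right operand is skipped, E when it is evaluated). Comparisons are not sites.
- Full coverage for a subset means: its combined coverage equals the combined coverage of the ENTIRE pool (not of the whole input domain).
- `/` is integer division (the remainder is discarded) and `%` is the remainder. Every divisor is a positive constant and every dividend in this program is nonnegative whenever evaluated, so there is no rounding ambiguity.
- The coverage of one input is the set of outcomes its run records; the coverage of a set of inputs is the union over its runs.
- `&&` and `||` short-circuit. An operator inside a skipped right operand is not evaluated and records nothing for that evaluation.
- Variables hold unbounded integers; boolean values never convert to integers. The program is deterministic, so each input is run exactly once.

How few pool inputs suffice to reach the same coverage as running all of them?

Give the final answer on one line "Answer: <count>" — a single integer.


test 1 (n=3, z=11) fires B2->S, B1->T, B6->F, B7->F, B8->F, B10->F; hits B1=T, B2=S, B6=F, B7=F, B8=F, B10=F
test 2 (n=1, z=13) fires B2->S, B1->T, B6->T, B7->F, B8->F, B10->F; hits B1=T, B2=S, B6=T, B7=F, B8=F, B10=F
test 3 (n=0, z=7) fires B2->E, B1->F, B4->S, B3->F, B6->F, B7->T, B8->F, B10->T; hits B1=F, B2=E, B3=F, B4=S, B6=F, B7=T, B8=F, B10=T
test 4 (n=1, z=8) fires B2->S, B1->T, B6->T, B7->F, B8->F, B10->F; hits B1=T, B2=S, B6=T, B7=F, B8=F, B10=F
test 5 (n=1, z=11) fires B2->S, B1->T, B6->T, B7->F, B8->F, B10->F; hits B1=T, B2=S, B6=T, B7=F, B8=F, B10=F
test 6 (n=1, z=9) fires B2->S, B1->T, B6->T, B7->F, B8->F, B10->F; hits B1=T, B2=S, B6=T, B7=F, B8=F, B10=F
test 7 (n=1, z=5) fires B2->S, B1->T, B6->T, B7->F, B8->F, B10->F; hits B1=T, B2=S, B6=T, B7=F, B8=F, B10=F
test 8 (n=2, z=8) fires B2->S, B1->T, B6->F, B7->F, B8->F, B10->F; hits B1=T, B2=S, B6=F, B7=F, B8=F, B10=F
test 9 (n=3, z=3) fires B2->S, B1->T, B6->F, B7->F, B8->F, B10->F; hits B1=T, B2=S, B6=F, B7=F, B8=F, B10=F
test 10 (n=2, z=1) fires B2->S, B1->T, B6->F, B7->F, B8->F, B10->F; hits B1=T, B2=S, B6=F, B7=F, B8=F, B10=F
pool-wide coverage (13 outcomes): B1=T, B1=F, B2=S, B2=E, B3=F, B4=S, B6=T, B6=F, B7=T, B7=F, B8=F, B10=T, B10=F
checked all size-1 subsets: none covers 13 outcomes (max 8/13)
at size 2, {2, 3} reaches all 13 outcomes; every lexicographically earlier size-2 subset fails
Answer: 2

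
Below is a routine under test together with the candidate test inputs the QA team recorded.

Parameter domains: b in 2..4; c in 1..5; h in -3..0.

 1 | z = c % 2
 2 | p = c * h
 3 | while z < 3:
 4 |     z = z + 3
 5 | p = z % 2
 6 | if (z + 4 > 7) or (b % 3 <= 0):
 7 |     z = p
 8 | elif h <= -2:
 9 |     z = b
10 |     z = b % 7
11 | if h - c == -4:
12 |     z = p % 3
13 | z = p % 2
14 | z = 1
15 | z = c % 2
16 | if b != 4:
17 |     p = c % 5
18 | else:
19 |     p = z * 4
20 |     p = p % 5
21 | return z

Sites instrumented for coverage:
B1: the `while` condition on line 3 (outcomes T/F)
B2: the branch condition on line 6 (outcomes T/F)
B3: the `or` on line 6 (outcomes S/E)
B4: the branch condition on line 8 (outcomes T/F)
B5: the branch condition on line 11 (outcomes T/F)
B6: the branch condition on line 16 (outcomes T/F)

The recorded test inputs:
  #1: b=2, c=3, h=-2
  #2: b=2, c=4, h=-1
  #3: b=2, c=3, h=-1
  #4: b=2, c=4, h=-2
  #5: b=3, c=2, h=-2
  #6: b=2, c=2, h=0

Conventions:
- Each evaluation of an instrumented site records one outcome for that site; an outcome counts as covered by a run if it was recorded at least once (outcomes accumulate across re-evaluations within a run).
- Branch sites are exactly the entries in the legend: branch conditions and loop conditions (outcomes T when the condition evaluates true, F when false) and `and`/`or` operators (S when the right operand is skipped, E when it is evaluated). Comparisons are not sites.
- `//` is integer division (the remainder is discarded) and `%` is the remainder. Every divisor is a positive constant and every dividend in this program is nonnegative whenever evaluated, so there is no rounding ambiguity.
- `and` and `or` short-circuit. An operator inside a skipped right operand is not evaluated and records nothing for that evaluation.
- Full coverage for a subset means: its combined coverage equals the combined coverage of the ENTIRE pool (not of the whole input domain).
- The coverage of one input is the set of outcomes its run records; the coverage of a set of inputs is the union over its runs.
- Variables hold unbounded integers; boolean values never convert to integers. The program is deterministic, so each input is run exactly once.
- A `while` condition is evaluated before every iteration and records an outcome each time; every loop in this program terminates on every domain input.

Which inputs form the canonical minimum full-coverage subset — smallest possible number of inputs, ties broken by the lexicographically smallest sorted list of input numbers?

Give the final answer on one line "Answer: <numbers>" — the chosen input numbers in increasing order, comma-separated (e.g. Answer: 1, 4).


input #1 (b=2, c=3, h=-2): events B1->T, B1->F, B3->S, B2->T, B5->F, B6->T; covers B1=T, B1=F, B2=T, B3=S, B5=F, B6=T
input #2 (b=2, c=4, h=-1): events B1->T, B1->F, B3->E, B2->F, B4->F, B5->F, B6->T; covers B1=T, B1=F, B2=F, B3=E, B4=F, B5=F, B6=T
input #3 (b=2, c=3, h=-1): events B1->T, B1->F, B3->S, B2->T, B5->T, B6->T; covers B1=T, B1=F, B2=T, B3=S, B5=T, B6=T
input #4 (b=2, c=4, h=-2): events B1->T, B1->F, B3->E, B2->F, B4->T, B5->F, B6->T; covers B1=T, B1=F, B2=F, B3=E, B4=T, B5=F, B6=T
input #5 (b=3, c=2, h=-2): events B1->T, B1->F, B3->E, B2->T, B5->T, B6->T; covers B1=T, B1=F, B2=T, B3=E, B5=T, B6=T
input #6 (b=2, c=2, h=0): events B1->T, B1->F, B3->E, B2->F, B4->F, B5->F, B6->T; covers B1=T, B1=F, B2=F, B3=E, B4=F, B5=F, B6=T
pool-wide coverage (11 outcomes): B1=T, B1=F, B2=T, B2=F, B3=S, B3=E, B4=T, B4=F, B5=T, B5=F, B6=T
no size-1 subset reaches all 11 outcomes (best union: 7/11)
no size-2 subset reaches all 11 outcomes (best union: 10/11)
size 3: inputs {2, 3, 4} cover all 11 outcomes, and no lexicographically smaller subset of this size does
Answer: 2, 3, 4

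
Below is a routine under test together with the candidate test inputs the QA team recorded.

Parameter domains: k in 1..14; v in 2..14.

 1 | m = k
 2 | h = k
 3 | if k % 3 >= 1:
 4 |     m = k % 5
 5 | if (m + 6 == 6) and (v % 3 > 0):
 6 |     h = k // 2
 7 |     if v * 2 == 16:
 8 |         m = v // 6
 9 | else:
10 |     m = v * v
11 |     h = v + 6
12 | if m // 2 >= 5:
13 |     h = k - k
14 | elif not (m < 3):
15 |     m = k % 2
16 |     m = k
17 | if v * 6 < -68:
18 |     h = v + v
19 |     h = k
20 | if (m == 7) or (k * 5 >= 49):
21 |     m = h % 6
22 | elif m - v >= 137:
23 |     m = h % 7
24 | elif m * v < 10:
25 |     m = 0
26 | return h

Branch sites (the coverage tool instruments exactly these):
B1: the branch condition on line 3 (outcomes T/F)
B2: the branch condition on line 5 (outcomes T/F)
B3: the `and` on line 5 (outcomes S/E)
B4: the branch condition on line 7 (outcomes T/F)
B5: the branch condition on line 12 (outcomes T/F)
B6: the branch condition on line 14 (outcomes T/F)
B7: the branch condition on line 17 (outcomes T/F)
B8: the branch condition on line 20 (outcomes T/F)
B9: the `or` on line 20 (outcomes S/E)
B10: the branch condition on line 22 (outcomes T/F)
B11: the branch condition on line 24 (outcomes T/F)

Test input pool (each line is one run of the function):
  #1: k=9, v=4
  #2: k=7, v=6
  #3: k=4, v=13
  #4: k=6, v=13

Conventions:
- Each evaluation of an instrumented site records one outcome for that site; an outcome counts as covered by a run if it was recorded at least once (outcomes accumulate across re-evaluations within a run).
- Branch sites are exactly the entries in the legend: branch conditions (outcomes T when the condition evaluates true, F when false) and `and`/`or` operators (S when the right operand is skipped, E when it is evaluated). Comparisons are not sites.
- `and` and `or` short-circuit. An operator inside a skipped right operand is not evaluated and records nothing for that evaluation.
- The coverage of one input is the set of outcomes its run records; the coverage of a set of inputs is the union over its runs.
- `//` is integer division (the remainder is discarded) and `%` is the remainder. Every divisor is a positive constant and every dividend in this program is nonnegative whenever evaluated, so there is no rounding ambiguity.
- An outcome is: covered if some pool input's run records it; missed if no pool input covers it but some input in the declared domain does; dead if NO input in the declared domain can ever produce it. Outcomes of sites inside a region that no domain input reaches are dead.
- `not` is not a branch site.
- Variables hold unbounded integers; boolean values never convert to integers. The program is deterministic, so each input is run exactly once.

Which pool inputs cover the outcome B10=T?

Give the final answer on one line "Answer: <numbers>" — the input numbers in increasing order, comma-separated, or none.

input #1 (k=9, v=4): never hits B10=T
input #2 (k=7, v=6): never hits B10=T
input #3 (k=4, v=13): hits B10=T
input #4 (k=6, v=13): hits B10=T

Answer: 3, 4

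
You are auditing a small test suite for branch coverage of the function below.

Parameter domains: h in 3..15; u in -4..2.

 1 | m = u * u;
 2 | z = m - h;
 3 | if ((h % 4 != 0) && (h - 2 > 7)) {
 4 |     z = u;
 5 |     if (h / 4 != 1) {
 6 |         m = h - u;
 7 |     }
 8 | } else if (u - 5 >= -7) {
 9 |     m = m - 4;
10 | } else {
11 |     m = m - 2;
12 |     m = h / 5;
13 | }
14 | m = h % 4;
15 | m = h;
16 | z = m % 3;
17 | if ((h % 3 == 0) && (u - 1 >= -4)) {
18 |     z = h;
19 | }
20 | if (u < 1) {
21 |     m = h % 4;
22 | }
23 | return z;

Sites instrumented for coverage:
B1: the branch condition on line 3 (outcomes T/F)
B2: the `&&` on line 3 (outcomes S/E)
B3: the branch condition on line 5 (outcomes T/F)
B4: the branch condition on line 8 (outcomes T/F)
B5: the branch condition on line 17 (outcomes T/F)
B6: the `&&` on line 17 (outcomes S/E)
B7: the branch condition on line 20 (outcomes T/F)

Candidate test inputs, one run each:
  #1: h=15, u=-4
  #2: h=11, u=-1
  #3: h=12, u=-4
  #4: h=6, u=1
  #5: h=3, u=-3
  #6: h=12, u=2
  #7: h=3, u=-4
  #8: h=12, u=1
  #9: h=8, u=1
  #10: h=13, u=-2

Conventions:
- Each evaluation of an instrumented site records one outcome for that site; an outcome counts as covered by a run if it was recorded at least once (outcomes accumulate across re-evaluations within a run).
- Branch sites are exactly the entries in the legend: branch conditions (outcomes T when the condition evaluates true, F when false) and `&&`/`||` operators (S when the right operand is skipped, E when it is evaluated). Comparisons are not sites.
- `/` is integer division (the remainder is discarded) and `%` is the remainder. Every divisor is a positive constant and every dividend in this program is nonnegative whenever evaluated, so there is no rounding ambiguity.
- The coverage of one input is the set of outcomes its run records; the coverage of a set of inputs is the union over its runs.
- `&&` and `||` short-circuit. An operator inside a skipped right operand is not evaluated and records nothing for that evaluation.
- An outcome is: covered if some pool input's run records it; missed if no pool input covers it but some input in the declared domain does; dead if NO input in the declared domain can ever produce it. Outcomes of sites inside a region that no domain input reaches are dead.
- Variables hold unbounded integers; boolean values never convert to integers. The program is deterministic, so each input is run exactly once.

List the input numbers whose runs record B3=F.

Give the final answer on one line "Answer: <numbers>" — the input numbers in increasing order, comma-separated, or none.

input #1 (h=15, u=-4): never hits B3=F
input #2 (h=11, u=-1): never hits B3=F
input #3 (h=12, u=-4): never hits B3=F
input #4 (h=6, u=1): never hits B3=F
input #5 (h=3, u=-3): never hits B3=F
input #6 (h=12, u=2): never hits B3=F
input #7 (h=3, u=-4): never hits B3=F
input #8 (h=12, u=1): never hits B3=F
input #9 (h=8, u=1): never hits B3=F
input #10 (h=13, u=-2): never hits B3=F

Answer: none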